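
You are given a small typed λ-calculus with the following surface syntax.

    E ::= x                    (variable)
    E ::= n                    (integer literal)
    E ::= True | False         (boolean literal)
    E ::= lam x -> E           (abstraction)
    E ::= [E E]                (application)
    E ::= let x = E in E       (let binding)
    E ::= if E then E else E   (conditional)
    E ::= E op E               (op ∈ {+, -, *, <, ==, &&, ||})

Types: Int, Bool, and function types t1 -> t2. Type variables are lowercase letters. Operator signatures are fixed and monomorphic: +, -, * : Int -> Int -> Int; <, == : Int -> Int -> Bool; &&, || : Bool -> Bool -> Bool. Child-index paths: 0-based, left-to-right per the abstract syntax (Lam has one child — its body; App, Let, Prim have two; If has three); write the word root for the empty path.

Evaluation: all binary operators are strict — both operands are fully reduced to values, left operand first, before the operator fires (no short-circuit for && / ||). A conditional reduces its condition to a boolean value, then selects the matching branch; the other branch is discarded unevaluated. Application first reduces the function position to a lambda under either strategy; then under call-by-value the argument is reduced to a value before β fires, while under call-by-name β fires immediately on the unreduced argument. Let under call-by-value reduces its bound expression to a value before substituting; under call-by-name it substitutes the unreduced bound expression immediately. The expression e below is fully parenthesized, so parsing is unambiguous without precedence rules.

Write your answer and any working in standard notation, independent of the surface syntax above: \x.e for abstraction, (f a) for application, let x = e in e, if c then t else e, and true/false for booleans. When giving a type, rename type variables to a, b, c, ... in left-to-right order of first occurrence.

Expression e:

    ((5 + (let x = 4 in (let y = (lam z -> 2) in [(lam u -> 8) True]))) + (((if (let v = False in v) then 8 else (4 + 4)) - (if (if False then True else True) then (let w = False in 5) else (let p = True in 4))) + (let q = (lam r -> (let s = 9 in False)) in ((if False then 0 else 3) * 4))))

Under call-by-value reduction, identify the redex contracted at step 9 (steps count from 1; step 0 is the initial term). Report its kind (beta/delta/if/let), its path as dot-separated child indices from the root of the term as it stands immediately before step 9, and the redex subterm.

Working:
step 0: ((5 + (let x = 4 in (let y = (\z.2) in ((\u.8) true)))) + (((if (let v = false in v) then 8 else (4 + 4)) - (if (if false then true else true) then (let w = false in 5) else (let p = true in 4))) + (let q = (\r.(let s = 9 in false)) in ((if false then 0 else 3) * 4))))
step 1: [let@0.1] ((5 + (let y = (\z.2) in ((\u.8) true))) + (((if (let v = false in v) then 8 else (4 + 4)) - (if (if false then true else true) then (let w = false in 5) else (let p = true in 4))) + (let q = (\r.(let s = 9 in false)) in ((if false then 0 else 3) * 4))))
step 2: [let@0.1] ((5 + ((\u.8) true)) + (((if (let v = false in v) then 8 else (4 + 4)) - (if (if false then true else true) then (let w = false in 5) else (let p = true in 4))) + (let q = (\r.(let s = 9 in false)) in ((if false then 0 else 3) * 4))))
step 3: [beta@0.1] ((5 + 8) + (((if (let v = false in v) then 8 else (4 + 4)) - (if (if false then true else true) then (let w = false in 5) else (let p = true in 4))) + (let q = (\r.(let s = 9 in false)) in ((if false then 0 else 3) * 4))))
step 4: [delta@0] (13 + (((if (let v = false in v) then 8 else (4 + 4)) - (if (if false then true else true) then (let w = false in 5) else (let p = true in 4))) + (let q = (\r.(let s = 9 in false)) in ((if false then 0 else 3) * 4))))
step 5: [let@1.0.0.0] (13 + (((if false then 8 else (4 + 4)) - (if (if false then true else true) then (let w = false in 5) else (let p = true in 4))) + (let q = (\r.(let s = 9 in false)) in ((if false then 0 else 3) * 4))))
step 6: [if@1.0.0] (13 + (((4 + 4) - (if (if false then true else true) then (let w = false in 5) else (let p = true in 4))) + (let q = (\r.(let s = 9 in false)) in ((if false then 0 else 3) * 4))))
step 7: [delta@1.0.0] (13 + ((8 - (if (if false then true else true) then (let w = false in 5) else (let p = true in 4))) + (let q = (\r.(let s = 9 in false)) in ((if false then 0 else 3) * 4))))
step 8: [if@1.0.1.0] (13 + ((8 - (if true then (let w = false in 5) else (let p = true in 4))) + (let q = (\r.(let s = 9 in false)) in ((if false then 0 else 3) * 4))))
step 9: [if@1.0.1] (13 + ((8 - (let w = false in 5)) + (let q = (\r.(let s = 9 in false)) in ((if false then 0 else 3) * 4))))

Answer: if at 1.0.1 : (if true then (let w = false in 5) else (let p = true in 4))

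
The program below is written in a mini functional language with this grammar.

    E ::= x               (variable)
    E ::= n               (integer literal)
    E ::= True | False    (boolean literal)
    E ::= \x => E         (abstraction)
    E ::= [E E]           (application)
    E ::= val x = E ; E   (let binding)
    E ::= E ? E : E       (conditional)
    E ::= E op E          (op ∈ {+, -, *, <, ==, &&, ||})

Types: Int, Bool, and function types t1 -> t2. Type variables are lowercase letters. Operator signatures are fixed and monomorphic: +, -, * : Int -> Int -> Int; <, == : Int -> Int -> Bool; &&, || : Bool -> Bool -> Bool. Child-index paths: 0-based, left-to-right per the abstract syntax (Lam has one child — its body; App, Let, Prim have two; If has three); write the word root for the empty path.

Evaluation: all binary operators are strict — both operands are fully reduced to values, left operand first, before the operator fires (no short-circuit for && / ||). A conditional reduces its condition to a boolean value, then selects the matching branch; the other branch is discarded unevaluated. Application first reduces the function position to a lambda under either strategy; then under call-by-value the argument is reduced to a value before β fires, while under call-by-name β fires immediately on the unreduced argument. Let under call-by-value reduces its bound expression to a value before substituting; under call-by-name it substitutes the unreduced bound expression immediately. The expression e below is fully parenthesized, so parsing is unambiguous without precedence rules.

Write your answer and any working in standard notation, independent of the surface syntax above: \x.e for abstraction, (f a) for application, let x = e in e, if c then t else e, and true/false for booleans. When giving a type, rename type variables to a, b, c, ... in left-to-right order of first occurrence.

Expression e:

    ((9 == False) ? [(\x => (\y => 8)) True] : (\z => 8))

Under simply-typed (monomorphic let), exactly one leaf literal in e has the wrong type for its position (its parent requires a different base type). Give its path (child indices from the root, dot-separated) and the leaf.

Trace:
  unify Int ~ Int
  unify Bool ~ Int
  FAIL: mismatch Bool ~ Int

Answer: 0.1 : false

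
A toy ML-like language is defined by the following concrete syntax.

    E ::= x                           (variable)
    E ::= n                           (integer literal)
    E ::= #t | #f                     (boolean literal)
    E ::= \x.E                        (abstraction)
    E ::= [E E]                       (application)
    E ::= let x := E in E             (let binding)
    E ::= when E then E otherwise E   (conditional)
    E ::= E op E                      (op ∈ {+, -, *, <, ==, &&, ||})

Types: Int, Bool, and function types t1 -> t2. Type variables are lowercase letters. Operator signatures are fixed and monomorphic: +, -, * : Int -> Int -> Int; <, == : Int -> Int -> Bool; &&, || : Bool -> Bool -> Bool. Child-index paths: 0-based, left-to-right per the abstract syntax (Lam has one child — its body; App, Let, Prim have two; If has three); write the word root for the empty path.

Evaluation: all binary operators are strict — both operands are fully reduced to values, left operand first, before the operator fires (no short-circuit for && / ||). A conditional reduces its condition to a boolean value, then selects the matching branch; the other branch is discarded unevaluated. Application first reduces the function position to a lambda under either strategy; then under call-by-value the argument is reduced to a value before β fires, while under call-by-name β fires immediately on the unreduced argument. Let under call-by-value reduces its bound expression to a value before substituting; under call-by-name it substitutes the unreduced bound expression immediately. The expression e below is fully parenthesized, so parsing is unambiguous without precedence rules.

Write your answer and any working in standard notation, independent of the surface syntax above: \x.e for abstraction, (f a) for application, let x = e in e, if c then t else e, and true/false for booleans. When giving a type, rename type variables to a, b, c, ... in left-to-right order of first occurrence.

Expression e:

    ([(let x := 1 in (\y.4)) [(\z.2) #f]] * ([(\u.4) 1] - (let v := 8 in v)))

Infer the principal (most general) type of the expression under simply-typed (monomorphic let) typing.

Working:
let x : Int
\y._ : a -> Int
\z._ : b -> Int
  unify b -> Int ~ Bool -> c
  unify b ~ Bool
  unify Int ~ c
_ _ : Int
  unify a -> Int ~ Int -> d
  unify a ~ Int
  unify Int ~ d
_ _ : Int
  unify Int ~ Int
\u._ : e -> Int
  unify e -> Int ~ Int -> f
  unify e ~ Int
  unify Int ~ f
_ _ : Int
  unify Int ~ Int
let v : Int
v : Int
  unify Int ~ Int
  unify Int ~ Int

Answer: Int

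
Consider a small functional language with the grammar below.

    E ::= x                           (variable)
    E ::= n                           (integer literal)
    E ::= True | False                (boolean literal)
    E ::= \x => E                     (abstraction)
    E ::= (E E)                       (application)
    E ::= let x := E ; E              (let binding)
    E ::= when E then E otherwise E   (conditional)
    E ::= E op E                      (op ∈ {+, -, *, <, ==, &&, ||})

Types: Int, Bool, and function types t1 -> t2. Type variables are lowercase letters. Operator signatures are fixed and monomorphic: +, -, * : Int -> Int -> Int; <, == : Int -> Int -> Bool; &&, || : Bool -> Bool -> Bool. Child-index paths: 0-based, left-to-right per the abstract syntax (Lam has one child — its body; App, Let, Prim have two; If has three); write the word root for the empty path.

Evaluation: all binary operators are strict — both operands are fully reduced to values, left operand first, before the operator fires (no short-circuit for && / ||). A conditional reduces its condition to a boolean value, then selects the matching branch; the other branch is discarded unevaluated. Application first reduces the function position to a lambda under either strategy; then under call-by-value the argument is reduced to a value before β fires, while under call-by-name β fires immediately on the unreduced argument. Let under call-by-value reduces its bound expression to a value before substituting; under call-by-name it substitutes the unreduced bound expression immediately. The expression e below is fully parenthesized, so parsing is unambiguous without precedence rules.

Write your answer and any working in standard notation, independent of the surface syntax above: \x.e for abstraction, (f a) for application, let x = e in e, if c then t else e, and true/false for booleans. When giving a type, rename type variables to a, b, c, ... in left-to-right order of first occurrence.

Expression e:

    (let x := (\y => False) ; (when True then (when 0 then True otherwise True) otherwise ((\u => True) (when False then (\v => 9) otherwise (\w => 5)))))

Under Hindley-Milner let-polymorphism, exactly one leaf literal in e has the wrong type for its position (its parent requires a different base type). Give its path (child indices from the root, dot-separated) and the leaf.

Answer: 1.1.0 : 0

Working:
\y._ : a -> Bool
let x : forall. a -> Bool
  unify Bool ~ Bool
  unify Int ~ Bool
  FAIL: mismatch Int ~ Bool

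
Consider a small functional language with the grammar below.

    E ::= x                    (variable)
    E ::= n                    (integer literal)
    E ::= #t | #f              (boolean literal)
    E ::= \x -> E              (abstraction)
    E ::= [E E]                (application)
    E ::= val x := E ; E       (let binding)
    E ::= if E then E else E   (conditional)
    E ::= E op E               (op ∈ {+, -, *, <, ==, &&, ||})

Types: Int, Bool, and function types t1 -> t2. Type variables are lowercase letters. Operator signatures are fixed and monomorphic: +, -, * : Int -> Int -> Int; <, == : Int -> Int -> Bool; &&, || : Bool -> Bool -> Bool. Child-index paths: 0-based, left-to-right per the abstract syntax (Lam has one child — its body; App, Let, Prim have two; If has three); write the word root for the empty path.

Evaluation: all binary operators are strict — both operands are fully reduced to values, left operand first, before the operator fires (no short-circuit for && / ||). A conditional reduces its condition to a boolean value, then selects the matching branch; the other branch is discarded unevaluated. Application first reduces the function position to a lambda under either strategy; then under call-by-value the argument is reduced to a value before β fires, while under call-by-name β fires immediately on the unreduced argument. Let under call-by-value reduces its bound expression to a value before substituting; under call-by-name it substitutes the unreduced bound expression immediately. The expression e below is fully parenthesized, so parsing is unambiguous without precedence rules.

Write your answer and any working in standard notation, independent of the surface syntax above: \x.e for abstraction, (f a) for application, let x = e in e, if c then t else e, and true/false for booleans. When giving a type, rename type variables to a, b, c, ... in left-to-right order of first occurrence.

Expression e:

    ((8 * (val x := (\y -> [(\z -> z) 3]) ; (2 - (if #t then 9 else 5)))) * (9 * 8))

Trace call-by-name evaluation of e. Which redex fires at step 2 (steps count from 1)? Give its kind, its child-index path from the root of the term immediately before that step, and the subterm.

Answer: if at 0.1.1 : (if true then 9 else 5)

Trace:
step 0: ((8 * (let x = (\y.((\z.z) 3)) in (2 - (if true then 9 else 5)))) * (9 * 8))
step 1: [let@0.1] ((8 * (2 - (if true then 9 else 5))) * (9 * 8))
step 2: [if@0.1.1] ((8 * (2 - 9)) * (9 * 8))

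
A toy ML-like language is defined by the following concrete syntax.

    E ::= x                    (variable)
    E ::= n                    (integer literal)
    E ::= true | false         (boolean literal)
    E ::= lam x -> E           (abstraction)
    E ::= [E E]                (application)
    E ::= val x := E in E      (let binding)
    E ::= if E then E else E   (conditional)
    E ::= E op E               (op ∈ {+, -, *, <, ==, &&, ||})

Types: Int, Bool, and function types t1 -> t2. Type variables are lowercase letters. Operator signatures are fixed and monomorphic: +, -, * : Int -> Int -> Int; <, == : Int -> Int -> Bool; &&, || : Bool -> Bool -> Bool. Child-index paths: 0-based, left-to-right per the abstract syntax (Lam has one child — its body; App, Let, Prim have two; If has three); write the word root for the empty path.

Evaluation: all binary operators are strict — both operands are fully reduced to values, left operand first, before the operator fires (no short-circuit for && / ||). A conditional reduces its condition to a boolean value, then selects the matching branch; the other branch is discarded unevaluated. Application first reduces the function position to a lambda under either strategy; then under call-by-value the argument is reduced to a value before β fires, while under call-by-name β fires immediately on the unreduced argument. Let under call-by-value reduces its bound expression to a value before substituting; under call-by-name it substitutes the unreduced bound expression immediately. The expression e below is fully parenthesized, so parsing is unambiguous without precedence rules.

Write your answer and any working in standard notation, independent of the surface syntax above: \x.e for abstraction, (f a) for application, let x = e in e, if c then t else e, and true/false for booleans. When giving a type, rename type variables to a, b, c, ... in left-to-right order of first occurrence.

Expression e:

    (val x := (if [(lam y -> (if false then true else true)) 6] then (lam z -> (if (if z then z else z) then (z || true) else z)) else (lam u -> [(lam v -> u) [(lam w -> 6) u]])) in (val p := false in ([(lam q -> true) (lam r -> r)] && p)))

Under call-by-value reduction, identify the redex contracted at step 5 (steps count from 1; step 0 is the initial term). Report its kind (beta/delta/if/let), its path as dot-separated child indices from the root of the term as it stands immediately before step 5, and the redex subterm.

Working:
step 0: (let x = (if ((\y.(if false then true else true)) 6) then (\z.(if (if z then z else z) then (z || true) else z)) else (\u.((\v.u) ((\w.6) u)))) in (let p = false in (((\q.true) (\r.r)) && p)))
step 1: [beta@0.0] (let x = (if (if false then true else true) then (\z.(if (if z then z else z) then (z || true) else z)) else (\u.((\v.u) ((\w.6) u)))) in (let p = false in (((\q.true) (\r.r)) && p)))
step 2: [if@0.0] (let x = (if true then (\z.(if (if z then z else z) then (z || true) else z)) else (\u.((\v.u) ((\w.6) u)))) in (let p = false in (((\q.true) (\r.r)) && p)))
step 3: [if@0] (let x = (\z.(if (if z then z else z) then (z || true) else z)) in (let p = false in (((\q.true) (\r.r)) && p)))
step 4: [let@root] (let p = false in (((\q.true) (\r.r)) && p))
step 5: [let@root] (((\q.true) (\r.r)) && false)

Answer: let at root : (let p = false in (((\q.true) (\r.r)) && p))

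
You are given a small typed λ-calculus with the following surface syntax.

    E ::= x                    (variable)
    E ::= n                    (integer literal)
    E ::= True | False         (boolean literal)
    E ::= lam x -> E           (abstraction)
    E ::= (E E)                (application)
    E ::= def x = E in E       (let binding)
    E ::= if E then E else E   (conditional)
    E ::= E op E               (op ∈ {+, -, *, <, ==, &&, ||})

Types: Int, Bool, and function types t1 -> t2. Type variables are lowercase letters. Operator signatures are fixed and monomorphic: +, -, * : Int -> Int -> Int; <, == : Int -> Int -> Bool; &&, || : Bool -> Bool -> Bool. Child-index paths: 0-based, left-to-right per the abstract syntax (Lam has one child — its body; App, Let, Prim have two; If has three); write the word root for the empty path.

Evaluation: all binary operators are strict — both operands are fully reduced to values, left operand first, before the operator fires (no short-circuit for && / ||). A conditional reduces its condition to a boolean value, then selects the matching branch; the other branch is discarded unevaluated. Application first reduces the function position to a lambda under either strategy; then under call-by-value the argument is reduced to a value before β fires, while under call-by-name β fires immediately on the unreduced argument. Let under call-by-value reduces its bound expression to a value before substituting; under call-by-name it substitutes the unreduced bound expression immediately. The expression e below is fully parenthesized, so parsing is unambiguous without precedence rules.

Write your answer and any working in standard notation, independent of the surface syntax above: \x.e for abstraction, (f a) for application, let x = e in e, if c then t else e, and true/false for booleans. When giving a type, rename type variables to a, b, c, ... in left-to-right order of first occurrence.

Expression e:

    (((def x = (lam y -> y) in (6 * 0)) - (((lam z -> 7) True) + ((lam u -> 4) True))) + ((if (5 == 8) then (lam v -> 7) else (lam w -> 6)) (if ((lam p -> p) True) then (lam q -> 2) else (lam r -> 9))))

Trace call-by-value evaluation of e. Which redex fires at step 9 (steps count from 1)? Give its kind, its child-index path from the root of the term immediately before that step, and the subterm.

Answer: beta at 1.1.0 : ((\p.p) true)

Derivation:
step 0: (((let x = (\y.y) in (6 * 0)) - (((\z.7) true) + ((\u.4) true))) + ((if (5 == 8) then (\v.7) else (\w.6)) (if ((\p.p) true) then (\q.2) else (\r.9))))
step 1: [let@0.0] (((6 * 0) - (((\z.7) true) + ((\u.4) true))) + ((if (5 == 8) then (\v.7) else (\w.6)) (if ((\p.p) true) then (\q.2) else (\r.9))))
step 2: [delta@0.0] ((0 - (((\z.7) true) + ((\u.4) true))) + ((if (5 == 8) then (\v.7) else (\w.6)) (if ((\p.p) true) then (\q.2) else (\r.9))))
step 3: [beta@0.1.0] ((0 - (7 + ((\u.4) true))) + ((if (5 == 8) then (\v.7) else (\w.6)) (if ((\p.p) true) then (\q.2) else (\r.9))))
step 4: [beta@0.1.1] ((0 - (7 + 4)) + ((if (5 == 8) then (\v.7) else (\w.6)) (if ((\p.p) true) then (\q.2) else (\r.9))))
step 5: [delta@0.1] ((0 - 11) + ((if (5 == 8) then (\v.7) else (\w.6)) (if ((\p.p) true) then (\q.2) else (\r.9))))
step 6: [delta@0] (-11 + ((if (5 == 8) then (\v.7) else (\w.6)) (if ((\p.p) true) then (\q.2) else (\r.9))))
step 7: [delta@1.0.0] (-11 + ((if false then (\v.7) else (\w.6)) (if ((\p.p) true) then (\q.2) else (\r.9))))
step 8: [if@1.0] (-11 + ((\w.6) (if ((\p.p) true) then (\q.2) else (\r.9))))
step 9: [beta@1.1.0] (-11 + ((\w.6) (if true then (\q.2) else (\r.9))))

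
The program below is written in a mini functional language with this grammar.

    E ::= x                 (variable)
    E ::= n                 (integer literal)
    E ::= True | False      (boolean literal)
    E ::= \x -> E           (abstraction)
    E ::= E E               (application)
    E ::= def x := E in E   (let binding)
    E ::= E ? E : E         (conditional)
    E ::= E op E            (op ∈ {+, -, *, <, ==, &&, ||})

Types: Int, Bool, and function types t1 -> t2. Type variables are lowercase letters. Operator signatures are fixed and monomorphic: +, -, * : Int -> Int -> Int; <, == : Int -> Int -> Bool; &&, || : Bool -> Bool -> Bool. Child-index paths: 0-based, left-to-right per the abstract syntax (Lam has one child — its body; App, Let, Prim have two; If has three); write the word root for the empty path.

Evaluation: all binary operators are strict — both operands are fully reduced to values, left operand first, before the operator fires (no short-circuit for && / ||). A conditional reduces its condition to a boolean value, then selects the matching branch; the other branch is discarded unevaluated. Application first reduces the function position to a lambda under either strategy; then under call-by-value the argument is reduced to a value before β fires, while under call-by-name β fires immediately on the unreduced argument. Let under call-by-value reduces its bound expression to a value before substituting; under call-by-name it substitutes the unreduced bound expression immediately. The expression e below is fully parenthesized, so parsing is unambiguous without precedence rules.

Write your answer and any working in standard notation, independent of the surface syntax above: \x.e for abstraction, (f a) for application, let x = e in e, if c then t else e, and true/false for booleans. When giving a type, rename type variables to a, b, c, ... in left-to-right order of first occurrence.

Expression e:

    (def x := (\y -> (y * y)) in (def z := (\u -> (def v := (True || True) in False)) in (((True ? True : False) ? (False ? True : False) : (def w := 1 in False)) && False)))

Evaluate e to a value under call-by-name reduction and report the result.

Answer: false

Trace:
step 0: (let x = (\y.(y * y)) in (let z = (\u.(let v = (true || true) in false)) in ((if (if true then true else false) then (if false then true else false) else (let w = 1 in false)) && false)))
step 1: [let@root] (let z = (\u.(let v = (true || true) in false)) in ((if (if true then true else false) then (if false then true else false) else (let w = 1 in false)) && false))
step 2: [let@root] ((if (if true then true else false) then (if false then true else false) else (let w = 1 in false)) && false)
step 3: [if@0.0] ((if true then (if false then true else false) else (let w = 1 in false)) && false)
step 4: [if@0] ((if false then true else false) && false)
step 5: [if@0] (false && false)
step 6: [delta@root] false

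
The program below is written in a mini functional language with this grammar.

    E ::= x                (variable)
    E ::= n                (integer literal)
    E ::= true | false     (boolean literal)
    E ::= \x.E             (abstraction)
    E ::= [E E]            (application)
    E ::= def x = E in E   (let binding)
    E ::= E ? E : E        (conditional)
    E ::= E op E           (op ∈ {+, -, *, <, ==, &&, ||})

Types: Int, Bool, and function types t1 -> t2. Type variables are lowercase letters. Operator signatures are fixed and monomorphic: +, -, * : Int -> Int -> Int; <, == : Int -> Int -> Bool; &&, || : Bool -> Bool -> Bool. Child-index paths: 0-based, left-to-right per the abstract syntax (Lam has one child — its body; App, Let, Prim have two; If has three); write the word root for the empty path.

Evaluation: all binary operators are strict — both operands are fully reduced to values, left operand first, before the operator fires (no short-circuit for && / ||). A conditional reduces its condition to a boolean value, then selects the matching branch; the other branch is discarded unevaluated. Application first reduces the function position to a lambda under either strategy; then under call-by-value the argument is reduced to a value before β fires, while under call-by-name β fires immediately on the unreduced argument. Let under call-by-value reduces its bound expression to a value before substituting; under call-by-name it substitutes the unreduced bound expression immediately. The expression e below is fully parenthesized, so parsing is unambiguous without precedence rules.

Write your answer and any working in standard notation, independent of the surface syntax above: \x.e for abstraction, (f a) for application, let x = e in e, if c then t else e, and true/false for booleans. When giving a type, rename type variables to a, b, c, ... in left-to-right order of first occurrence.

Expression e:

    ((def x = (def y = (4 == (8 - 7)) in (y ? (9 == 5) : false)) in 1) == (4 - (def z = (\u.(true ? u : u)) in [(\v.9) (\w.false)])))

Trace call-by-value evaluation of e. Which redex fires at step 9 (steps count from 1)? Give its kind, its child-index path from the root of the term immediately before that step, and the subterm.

Answer: delta at root : (1 == -5)

Trace:
step 0: ((let x = (let y = (4 == (8 - 7)) in (if y then (9 == 5) else false)) in 1) == (4 - (let z = (\u.(if true then u else u)) in ((\v.9) (\w.false)))))
step 1: [delta@0.0.0.1] ((let x = (let y = (4 == 1) in (if y then (9 == 5) else false)) in 1) == (4 - (let z = (\u.(if true then u else u)) in ((\v.9) (\w.false)))))
step 2: [delta@0.0.0] ((let x = (let y = false in (if y then (9 == 5) else false)) in 1) == (4 - (let z = (\u.(if true then u else u)) in ((\v.9) (\w.false)))))
step 3: [let@0.0] ((let x = (if false then (9 == 5) else false) in 1) == (4 - (let z = (\u.(if true then u else u)) in ((\v.9) (\w.false)))))
step 4: [if@0.0] ((let x = false in 1) == (4 - (let z = (\u.(if true then u else u)) in ((\v.9) (\w.false)))))
step 5: [let@0] (1 == (4 - (let z = (\u.(if true then u else u)) in ((\v.9) (\w.false)))))
step 6: [let@1.1] (1 == (4 - ((\v.9) (\w.false))))
step 7: [beta@1.1] (1 == (4 - 9))
step 8: [delta@1] (1 == -5)
step 9: [delta@root] false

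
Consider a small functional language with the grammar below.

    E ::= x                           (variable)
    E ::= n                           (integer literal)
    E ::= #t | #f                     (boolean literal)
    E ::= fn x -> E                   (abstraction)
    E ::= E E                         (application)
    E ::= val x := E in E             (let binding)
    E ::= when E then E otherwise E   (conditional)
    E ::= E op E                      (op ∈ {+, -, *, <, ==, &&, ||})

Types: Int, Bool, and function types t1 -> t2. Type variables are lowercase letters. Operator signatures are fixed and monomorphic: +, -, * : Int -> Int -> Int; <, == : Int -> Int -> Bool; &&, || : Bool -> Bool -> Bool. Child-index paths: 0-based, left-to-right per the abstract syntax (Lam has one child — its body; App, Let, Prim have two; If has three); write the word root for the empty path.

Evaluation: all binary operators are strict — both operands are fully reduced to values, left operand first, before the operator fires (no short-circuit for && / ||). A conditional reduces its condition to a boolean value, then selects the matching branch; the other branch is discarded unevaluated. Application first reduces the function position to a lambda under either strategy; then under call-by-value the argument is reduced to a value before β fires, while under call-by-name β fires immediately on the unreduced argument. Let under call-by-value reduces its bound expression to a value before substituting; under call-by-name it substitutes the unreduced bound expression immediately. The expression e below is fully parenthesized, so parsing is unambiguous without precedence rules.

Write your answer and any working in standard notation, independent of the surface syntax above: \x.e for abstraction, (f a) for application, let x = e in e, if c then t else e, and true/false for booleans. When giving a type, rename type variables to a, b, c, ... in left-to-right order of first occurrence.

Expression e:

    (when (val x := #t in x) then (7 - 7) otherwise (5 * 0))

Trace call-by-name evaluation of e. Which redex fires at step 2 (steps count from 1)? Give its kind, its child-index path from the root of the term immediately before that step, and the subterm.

Answer: if at root : (if true then (7 - 7) else (5 * 0))

Trace:
step 0: (if (let x = true in x) then (7 - 7) else (5 * 0))
step 1: [let@0] (if true then (7 - 7) else (5 * 0))
step 2: [if@root] (7 - 7)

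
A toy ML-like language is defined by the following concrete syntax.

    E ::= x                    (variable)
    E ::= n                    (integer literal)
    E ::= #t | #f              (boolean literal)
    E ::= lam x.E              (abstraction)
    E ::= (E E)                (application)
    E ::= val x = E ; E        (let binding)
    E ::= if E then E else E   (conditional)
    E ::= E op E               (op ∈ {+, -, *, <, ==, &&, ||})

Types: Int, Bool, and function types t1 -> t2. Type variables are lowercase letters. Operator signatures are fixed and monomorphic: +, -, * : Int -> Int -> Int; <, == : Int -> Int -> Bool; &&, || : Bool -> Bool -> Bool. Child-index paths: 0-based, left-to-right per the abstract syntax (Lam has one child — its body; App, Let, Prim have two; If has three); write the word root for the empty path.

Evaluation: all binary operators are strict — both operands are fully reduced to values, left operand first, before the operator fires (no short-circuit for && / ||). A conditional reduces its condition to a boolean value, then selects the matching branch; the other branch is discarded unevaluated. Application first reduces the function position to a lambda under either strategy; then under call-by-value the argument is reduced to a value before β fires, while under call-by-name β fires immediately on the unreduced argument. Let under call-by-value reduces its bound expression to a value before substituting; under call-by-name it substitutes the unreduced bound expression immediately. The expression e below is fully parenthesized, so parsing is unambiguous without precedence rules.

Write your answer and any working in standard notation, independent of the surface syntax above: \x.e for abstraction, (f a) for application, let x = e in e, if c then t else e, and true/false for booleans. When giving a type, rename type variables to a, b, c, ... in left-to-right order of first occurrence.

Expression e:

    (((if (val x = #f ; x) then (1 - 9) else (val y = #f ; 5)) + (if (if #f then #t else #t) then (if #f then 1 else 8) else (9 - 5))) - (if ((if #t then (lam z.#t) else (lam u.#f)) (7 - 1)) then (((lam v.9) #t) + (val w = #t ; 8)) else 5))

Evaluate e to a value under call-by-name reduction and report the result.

Answer: -4

Working:
step 0: (((if (let x = false in x) then (1 - 9) else (let y = false in 5)) + (if (if false then true else true) then (if false then 1 else 8) else (9 - 5))) - (if ((if true then (\z.true) else (\u.false)) (7 - 1)) then (((\v.9) true) + (let w = true in 8)) else 5))
step 1: [let@0.0.0] (((if false then (1 - 9) else (let y = false in 5)) + (if (if false then true else true) then (if false then 1 else 8) else (9 - 5))) - (if ((if true then (\z.true) else (\u.false)) (7 - 1)) then (((\v.9) true) + (let w = true in 8)) else 5))
step 2: [if@0.0] (((let y = false in 5) + (if (if false then true else true) then (if false then 1 else 8) else (9 - 5))) - (if ((if true then (\z.true) else (\u.false)) (7 - 1)) then (((\v.9) true) + (let w = true in 8)) else 5))
step 3: [let@0.0] ((5 + (if (if false then true else true) then (if false then 1 else 8) else (9 - 5))) - (if ((if true then (\z.true) else (\u.false)) (7 - 1)) then (((\v.9) true) + (let w = true in 8)) else 5))
step 4: [if@0.1.0] ((5 + (if true then (if false then 1 else 8) else (9 - 5))) - (if ((if true then (\z.true) else (\u.false)) (7 - 1)) then (((\v.9) true) + (let w = true in 8)) else 5))
step 5: [if@0.1] ((5 + (if false then 1 else 8)) - (if ((if true then (\z.true) else (\u.false)) (7 - 1)) then (((\v.9) true) + (let w = true in 8)) else 5))
step 6: [if@0.1] ((5 + 8) - (if ((if true then (\z.true) else (\u.false)) (7 - 1)) then (((\v.9) true) + (let w = true in 8)) else 5))
step 7: [delta@0] (13 - (if ((if true then (\z.true) else (\u.false)) (7 - 1)) then (((\v.9) true) + (let w = true in 8)) else 5))
step 8: [if@1.0.0] (13 - (if ((\z.true) (7 - 1)) then (((\v.9) true) + (let w = true in 8)) else 5))
step 9: [beta@1.0] (13 - (if true then (((\v.9) true) + (let w = true in 8)) else 5))
step 10: [if@1] (13 - (((\v.9) true) + (let w = true in 8)))
step 11: [beta@1.0] (13 - (9 + (let w = true in 8)))
step 12: [let@1.1] (13 - (9 + 8))
step 13: [delta@1] (13 - 17)
step 14: [delta@root] -4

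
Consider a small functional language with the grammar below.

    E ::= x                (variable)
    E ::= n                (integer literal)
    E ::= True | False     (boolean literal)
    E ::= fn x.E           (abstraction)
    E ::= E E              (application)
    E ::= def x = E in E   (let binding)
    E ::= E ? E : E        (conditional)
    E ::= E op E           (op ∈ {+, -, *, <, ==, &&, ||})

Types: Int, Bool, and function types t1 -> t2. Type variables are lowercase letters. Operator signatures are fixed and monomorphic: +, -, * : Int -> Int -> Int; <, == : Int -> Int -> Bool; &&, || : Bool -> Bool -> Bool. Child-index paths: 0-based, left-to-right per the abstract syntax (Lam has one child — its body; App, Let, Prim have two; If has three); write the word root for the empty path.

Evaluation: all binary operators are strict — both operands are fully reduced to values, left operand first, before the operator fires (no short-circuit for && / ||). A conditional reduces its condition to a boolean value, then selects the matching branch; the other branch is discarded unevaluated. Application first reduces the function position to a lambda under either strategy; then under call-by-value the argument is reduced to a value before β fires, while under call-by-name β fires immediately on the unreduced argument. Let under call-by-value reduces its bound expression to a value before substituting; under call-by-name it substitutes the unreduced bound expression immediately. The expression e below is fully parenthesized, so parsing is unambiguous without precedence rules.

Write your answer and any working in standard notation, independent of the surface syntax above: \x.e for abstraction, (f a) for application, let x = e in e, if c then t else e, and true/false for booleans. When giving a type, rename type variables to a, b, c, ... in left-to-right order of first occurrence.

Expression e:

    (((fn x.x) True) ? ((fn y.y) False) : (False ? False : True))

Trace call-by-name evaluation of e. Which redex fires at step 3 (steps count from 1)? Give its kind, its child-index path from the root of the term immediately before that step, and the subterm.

Working:
step 0: (if ((\x.x) true) then ((\y.y) false) else (if false then false else true))
step 1: [beta@0] (if true then ((\y.y) false) else (if false then false else true))
step 2: [if@root] ((\y.y) false)
step 3: [beta@root] false

Answer: beta at root : ((\y.y) false)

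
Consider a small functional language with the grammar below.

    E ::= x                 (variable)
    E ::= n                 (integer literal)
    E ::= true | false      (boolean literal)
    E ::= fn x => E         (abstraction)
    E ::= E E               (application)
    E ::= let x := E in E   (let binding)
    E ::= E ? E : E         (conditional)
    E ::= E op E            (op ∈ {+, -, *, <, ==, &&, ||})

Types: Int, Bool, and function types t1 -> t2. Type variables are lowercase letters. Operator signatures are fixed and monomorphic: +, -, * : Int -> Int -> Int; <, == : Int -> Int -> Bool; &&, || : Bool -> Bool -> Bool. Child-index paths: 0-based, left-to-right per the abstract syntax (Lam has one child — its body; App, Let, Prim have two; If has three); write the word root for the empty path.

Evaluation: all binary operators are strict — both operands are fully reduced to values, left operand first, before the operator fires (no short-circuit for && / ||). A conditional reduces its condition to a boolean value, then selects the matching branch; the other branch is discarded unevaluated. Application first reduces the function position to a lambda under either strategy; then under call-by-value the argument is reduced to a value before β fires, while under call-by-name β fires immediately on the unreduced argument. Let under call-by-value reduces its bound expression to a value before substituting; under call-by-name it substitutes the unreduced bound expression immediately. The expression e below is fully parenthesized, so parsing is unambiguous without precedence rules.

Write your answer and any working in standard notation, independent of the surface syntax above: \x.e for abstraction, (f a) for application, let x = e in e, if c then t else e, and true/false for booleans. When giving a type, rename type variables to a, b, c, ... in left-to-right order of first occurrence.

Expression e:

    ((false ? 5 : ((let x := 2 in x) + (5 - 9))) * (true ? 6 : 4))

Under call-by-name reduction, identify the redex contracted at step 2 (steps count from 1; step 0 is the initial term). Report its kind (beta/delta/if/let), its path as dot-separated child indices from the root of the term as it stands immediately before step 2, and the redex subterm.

Answer: let at 0.0 : (let x = 2 in x)

Derivation:
step 0: ((if false then 5 else ((let x = 2 in x) + (5 - 9))) * (if true then 6 else 4))
step 1: [if@0] (((let x = 2 in x) + (5 - 9)) * (if true then 6 else 4))
step 2: [let@0.0] ((2 + (5 - 9)) * (if true then 6 else 4))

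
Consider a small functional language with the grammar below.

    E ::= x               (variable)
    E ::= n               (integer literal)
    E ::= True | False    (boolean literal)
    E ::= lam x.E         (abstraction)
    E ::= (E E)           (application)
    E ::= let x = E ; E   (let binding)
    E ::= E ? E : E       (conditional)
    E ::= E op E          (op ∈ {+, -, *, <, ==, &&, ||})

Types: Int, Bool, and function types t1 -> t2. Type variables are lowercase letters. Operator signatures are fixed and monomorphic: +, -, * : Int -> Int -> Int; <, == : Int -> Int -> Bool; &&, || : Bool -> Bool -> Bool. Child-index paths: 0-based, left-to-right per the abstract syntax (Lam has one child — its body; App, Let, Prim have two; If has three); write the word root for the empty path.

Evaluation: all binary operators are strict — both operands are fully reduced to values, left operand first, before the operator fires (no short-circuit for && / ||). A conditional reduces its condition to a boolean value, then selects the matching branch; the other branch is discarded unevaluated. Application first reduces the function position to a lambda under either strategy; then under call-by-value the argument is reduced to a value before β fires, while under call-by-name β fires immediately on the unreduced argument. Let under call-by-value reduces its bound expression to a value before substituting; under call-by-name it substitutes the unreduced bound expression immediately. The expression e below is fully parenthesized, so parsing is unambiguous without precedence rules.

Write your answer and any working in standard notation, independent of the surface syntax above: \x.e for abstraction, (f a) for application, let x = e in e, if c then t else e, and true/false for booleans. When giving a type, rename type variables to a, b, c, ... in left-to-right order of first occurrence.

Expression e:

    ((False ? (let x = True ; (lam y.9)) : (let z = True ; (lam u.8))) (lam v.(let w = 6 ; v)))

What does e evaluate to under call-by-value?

Working:
step 0: ((if false then (let x = true in (\y.9)) else (let z = true in (\u.8))) (\v.(let w = 6 in v)))
step 1: [if@0] ((let z = true in (\u.8)) (\v.(let w = 6 in v)))
step 2: [let@0] ((\u.8) (\v.(let w = 6 in v)))
step 3: [beta@root] 8

Answer: 8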